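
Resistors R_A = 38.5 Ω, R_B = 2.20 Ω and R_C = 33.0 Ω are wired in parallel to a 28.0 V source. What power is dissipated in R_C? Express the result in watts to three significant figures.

23.8 W

Every branch has 28.0 V across it, so for R_C the power is simply V²/R.
P_R_C = V² / R_C = (28.0)² / 33.0 Ω = 23.76 W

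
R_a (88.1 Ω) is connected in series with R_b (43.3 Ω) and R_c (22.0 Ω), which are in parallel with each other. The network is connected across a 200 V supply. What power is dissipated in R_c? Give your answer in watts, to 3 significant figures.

First combine the parallel branches into one equivalent R_p, then R_a + R_p is a series pair.
R_p = (43.3×22.0)/(43.3+22.0) = 14.59 Ω
R_total = 88.1 + 14.59 = 102.7 Ω
I = V / R_total = 200 / 102.7 = 1.948 A
Voltage across the parallel pair: V_p = I × R_p = 1.948 × 14.59 = 28.41 V
R_c is across V_p, so use P = V²/R for that branch.
P_R_c = (28.41)² / 22.0 = 36.69 W

36.7 W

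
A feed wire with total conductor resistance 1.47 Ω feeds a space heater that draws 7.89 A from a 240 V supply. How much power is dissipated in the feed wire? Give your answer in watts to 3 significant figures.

91.5 W

Only the current and the line resistance are needed for the I²R loss.
The feed wire carries the full 7.89 A.
P_line = I² R_line = (7.890)² × 1.47 = 91.51 W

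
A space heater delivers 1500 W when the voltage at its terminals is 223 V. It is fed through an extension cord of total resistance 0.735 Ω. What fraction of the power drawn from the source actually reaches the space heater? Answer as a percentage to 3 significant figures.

I = P / V = 1500 / 223 = 6.726 A through the extension cord.
P_line = I² R_line = (6.726)² × 0.735 = 33.26 W
P_source = P_load + P_line = 1500 + 33.26 = 1533 W
η = P_load / P_source = 1500 / 1533 = 0.9783

97.8 %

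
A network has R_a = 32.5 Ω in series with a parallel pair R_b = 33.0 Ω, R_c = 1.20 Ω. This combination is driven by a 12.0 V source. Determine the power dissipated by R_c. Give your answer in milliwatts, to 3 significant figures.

First combine the parallel branches into one equivalent R_p, then R_a + R_p is a series pair.
R_p = (33.0×1.20)/(33.0+1.20) = 1.158 Ω
R_total = 32.5 + 1.158 = 33.66 Ω
I = V / R_total = 12.0 / 33.66 = 0.3565 A
Voltage across the parallel pair: V_p = I × R_p = 0.3565 × 1.158 = 0.4128 V
With V_p across R_c, its power is V_p²/R_c.
P_R_c = (0.4128)² / 1.20 = 0.1420 W

142 mW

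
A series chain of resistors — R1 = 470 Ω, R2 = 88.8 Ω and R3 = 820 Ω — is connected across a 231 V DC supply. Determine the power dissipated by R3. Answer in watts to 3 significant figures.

The current is common to all series resistors; compute it, then apply P = I²R for the target.
R_total = 470 + 88.8 + 820 = 1379 Ω
I = V / R_total = 231 / 1379 = 0.1675 A
P_R3 = I² × R3 = (0.1675)² × 820 = 23.02 W

23.0 W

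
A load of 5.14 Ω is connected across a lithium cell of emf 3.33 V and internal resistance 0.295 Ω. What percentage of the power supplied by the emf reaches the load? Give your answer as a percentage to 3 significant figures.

94.6 %

Efficiency is P_load / P_total. With a series r and R sharing the same I, P = I²R for each, so η = R/(R+r).
η = R / (R + r) = 5.14 / (5.14 + 0.295) = 0.9457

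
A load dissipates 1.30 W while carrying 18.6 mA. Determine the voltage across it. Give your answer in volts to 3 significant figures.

Rearranging the power relation for the two known quantities gives V = P / I.
V = 1.30 / 0.01860 = 69.89 V

69.9 V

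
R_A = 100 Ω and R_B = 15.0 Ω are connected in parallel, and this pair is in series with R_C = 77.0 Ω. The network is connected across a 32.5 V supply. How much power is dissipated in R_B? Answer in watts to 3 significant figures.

Reduce the parallel combination to a single R_p; the circuit then becomes R_p in series with the remaining resistor.
R_p = (100×15.0)/(100+15.0) = 13.04 Ω
R_total = R_p + 77.0 = 13.04 + 77.0 = 90.04 Ω
I = V / R_total = 32.5 / 90.04 = 0.3609 A
Voltage across the parallel pair: V_p = I × R_p = 0.3609 × 13.04 = 4.708 V
R_B has V_p across it, so P = V_p²/R_B.
P_R_B = (4.708)² / 15.0 = 1.478 W

1.48 W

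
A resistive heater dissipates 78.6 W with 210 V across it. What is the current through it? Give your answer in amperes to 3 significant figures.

Inverting the appropriate power form: I = P / V.
I = 78.6 / 210 = 0.3743 A

0.374 A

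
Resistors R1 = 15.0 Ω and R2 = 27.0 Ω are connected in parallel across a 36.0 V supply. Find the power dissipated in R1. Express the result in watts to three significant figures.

Parallel branches share the same voltage; P = V²/R gives the branch power in one step.
P_R1 = V² / R1 = (36.0)² / 15.0 Ω = 86.40 W

86.4 W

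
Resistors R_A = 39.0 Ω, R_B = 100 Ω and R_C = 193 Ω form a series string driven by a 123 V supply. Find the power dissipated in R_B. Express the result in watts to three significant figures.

13.7 W

In a series string the same current flows through every resistor — find that current, then P = I²R for the one we want.
R_total = 39.0 + 100 + 193 = 332.0 Ω
I = V / R_total = 123 / 332.0 = 0.3705 A
P_R_B = I² × R_B = (0.3705)² × 100 = 13.73 W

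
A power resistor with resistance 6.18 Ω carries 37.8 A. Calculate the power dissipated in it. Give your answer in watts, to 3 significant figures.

Knowing I and R, the power is just I²R — no need to find V first.
P = (37.80 A)² × 6.18 Ω = 8830 W

8830 W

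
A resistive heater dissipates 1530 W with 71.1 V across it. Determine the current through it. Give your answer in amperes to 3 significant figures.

21.5 A

Inverting the appropriate power form: I = P / V.
I = 1530 / 71.1 = 21.52 A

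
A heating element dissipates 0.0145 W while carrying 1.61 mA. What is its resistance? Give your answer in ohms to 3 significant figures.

5590 Ω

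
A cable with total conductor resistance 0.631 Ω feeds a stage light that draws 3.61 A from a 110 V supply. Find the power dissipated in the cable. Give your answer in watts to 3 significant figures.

8.22 W

The cable is a series resistance carrying the load current; its dissipation is I²R_line.
The cable carries the full 3.61 A.
P_line = I² R_line = (3.610)² × 0.631 = 8.223 W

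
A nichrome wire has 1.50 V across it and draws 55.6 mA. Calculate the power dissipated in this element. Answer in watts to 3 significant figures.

V and I are known directly — P = V I, no intermediate step needed.
P = 1.50 V × 0.05560 A = 0.08340 W

0.0834 W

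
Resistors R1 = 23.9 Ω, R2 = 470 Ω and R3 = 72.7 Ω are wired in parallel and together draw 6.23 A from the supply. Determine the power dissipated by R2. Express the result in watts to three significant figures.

The branches share the same voltage, but only the total current is given — find V from the equivalent resistance first.
1/R_eq = 1/23.9 + 1/470 + 1/72.7 ⇒ R_eq = 17.32 Ω
V = I_total × R_eq = 6.230 × 17.32 = 107.9 V
P_R2 = V² / R2 = (107.9)² / 470 = 24.78 W

24.8 W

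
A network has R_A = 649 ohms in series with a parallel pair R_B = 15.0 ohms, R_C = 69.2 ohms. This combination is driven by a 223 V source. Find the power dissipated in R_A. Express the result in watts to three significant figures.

Collapse R_B‖R_C to a single equivalent, reducing the network to two series elements.
R_p = (15.0×69.2)/(15.0+69.2) = 12.33 Ω
R_total = 649 + 12.33 = 661.3 Ω
I = V / R_total = 223 / 661.3 = 0.3372 A
The full supply current passes through R_A: P = I²R.
P_R_A = (0.3372)² × 649 = 73.79 W

73.8 W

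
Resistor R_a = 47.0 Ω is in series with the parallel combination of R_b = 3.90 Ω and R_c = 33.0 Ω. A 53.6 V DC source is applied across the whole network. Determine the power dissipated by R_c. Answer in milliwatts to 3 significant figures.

415 mW

Replace R_b and R_c with their parallel equivalent so the circuit becomes R_a in series with R_p.
R_p = (3.90×33.0)/(3.90+33.0) = 3.488 Ω
R_total = 47.0 + 3.488 = 50.49 Ω
I = V / R_total = 53.6 / 50.49 = 1.062 A
Voltage across the parallel pair: V_p = I × R_p = 1.062 × 3.488 = 3.703 V
R_c sees V_p directly, so P = V_p² / R_c.
P_R_c = (3.703)² / 33.0 = 0.4155 W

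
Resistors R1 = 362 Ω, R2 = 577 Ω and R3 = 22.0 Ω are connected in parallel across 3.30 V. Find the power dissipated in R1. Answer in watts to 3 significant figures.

0.0301 W

R1 sits directly across the source, so P = V²/R with V = 3.30 V.
P_R1 = V² / R1 = (3.30)² / 362 Ω = 0.03008 W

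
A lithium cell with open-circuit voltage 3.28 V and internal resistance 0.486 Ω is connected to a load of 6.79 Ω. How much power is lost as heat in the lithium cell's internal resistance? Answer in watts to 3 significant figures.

0.0988 W

r is in series with the load, so it carries the full circuit current — the loss in it is I²r.
I = ε / (r + R) = 3.28 / (0.486 + 6.79) = 0.4508 A
P_int = I² r = (0.4508)² × 0.486 = 0.09876 W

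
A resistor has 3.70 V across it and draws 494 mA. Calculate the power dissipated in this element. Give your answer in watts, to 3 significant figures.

1.83 W

Both the voltage across and the current through the element are known, so P = V I applies directly.
P = 3.70 V × 0.4940 A = 1.828 W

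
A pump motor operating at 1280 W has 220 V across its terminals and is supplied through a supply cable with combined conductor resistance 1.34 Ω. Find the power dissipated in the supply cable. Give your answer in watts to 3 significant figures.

Only the current and the line resistance are needed for the I²R loss.
I = P / V = 1280 / 220 = 5.818 A through the supply cable.
P_line = I² R_line = (5.818)² × 1.34 = 45.36 W

45.4 W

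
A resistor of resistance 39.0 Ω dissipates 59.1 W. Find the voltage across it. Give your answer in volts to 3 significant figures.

48.0 V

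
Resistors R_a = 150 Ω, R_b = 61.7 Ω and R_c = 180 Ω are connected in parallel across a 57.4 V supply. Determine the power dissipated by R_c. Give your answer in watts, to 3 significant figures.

18.3 W

Parallel branches share the same voltage; P = V²/R gives the branch power in one step.
P_R_c = V² / R_c = (57.4)² / 180 Ω = 18.30 W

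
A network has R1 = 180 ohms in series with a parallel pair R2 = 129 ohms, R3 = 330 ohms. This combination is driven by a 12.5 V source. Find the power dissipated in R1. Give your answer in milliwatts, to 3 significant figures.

378 mW

Reduce the parallel pair to R_p first; the network is then a simple series string.
R_p = (129×330)/(129+330) = 92.75 Ω
R_total = 180 + 92.75 = 272.7 Ω
I = V / R_total = 12.5 / 272.7 = 0.04583 A
All the current flows through R1; use P = I²R.
P_R1 = (0.04583)² × 180 = 0.3781 W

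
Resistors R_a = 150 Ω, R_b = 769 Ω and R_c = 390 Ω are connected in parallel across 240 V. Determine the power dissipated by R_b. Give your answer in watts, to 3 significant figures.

74.9 W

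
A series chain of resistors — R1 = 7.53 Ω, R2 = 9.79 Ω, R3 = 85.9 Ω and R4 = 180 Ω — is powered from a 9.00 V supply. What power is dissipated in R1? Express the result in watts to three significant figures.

Series elements share the same current, so find I first, then use P = I²R.
R_total = 7.53 + 9.79 + 85.9 + 180 = 283.2 Ω
I = V / R_total = 9.00 / 283.2 = 0.03178 A
P_R1 = I² × R1 = (0.03178)² × 7.53 = 0.007604 W

0.00760 W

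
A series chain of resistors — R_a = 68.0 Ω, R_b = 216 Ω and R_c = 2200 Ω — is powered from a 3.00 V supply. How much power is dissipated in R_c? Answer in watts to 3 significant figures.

Since the resistors are in series they all carry the loop current I = V/R_total; the power in any one is I²R.
R_total = 68.0 + 216 + 2200 = 2484 Ω
I = V / R_total = 3.00 / 2484 = 0.001208 A
P_R_c = I² × R_c = (0.001208)² × 2200 = 0.003209 W

0.00321 W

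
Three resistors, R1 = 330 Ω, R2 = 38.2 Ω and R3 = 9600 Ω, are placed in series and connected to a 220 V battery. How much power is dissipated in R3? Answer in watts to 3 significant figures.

Every series element carries the same I. Get I from the total resistance, then P = I² × R3.
R_total = 330 + 38.2 + 9600 = 9968 Ω
I = V / R_total = 220 / 9968 = 0.02207 A
P_R3 = I² × R3 = (0.02207)² × 9600 = 4.676 W

4.68 W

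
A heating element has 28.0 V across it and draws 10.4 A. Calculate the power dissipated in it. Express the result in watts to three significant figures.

291 W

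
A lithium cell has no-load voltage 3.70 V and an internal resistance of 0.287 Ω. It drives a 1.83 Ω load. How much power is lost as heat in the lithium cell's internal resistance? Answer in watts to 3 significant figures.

The source's internal resistance is just another series element carrying I; its dissipation is I²r.
I = ε / (r + R) = 3.70 / (0.287 + 1.83) = 1.748 A
P_int = I² r = (1.748)² × 0.287 = 0.8767 W

0.877 W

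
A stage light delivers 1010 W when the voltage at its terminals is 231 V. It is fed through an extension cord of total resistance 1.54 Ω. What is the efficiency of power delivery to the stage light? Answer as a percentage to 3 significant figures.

97.2 %

I = P / V = 1010 / 231 = 4.372 A through the extension cord.
P_line = I² R_line = (4.372)² × 1.54 = 29.44 W
P_source = P_load + P_line = 1010 + 29.44 = 1039 W
η = P_load / P_source = 1010 / 1039 = 0.9717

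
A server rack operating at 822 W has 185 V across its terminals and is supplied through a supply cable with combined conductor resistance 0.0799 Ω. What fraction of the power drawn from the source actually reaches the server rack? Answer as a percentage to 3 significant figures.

I = P / V = 822 / 185 = 4.443 A through the supply cable.
P_line = I² R_line = (4.443)² × 0.0799 = 1.577 W
P_source = P_load + P_line = 822.0 + 1.577 = 823.6 W
η = P_load / P_source = 822.0 / 823.6 = 0.9981

99.8 %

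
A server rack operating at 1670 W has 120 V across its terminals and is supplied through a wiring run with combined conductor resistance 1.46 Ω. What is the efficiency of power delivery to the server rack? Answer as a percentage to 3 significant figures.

I = P / V = 1670 / 120 = 13.92 A through the wiring run.
P_line = I² R_line = (13.92)² × 1.46 = 282.8 W
P_source = P_load + P_line = 1670 + 282.8 = 1953 W
η = P_load / P_source = 1670 / 1953 = 0.8552

85.5 %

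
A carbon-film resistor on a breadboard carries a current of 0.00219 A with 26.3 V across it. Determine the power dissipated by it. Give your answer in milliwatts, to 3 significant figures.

V and I are known directly — P = V I, no intermediate step needed.
P = 26.3 V × 0.002190 A = 0.05760 W

57.6 mW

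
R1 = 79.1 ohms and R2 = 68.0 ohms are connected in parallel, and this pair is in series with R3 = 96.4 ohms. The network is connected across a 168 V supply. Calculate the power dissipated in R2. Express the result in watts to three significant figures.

First find R_p for the parallel pair, then treat R_p + R3 as a series loop.
R_p = (79.1×68.0)/(79.1+68.0) = 36.57 Ω
R_total = R_p + 96.4 = 36.57 + 96.4 = 133.0 Ω
I = V / R_total = 168 / 133.0 = 1.263 A
Voltage across the parallel pair: V_p = I × R_p = 1.263 × 36.57 = 46.20 V
Use P = V²/R for R2 with V = V_p.
P_R2 = (46.20)² / 68.0 = 31.39 W

31.4 W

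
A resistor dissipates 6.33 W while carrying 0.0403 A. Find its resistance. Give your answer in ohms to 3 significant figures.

Rearranging the power relation for the two known quantities gives R = P / I².
R = 6.33 / (0.04030)² = 3898 Ω

3900 Ω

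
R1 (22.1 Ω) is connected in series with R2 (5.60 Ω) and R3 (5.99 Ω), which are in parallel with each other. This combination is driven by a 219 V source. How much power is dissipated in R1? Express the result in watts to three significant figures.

First combine the parallel branches into one equivalent R_p, then R1 + R_p is a series pair.
R_p = (5.60×5.99)/(5.60+5.99) = 2.894 Ω
R_total = 22.1 + 2.894 = 24.99 Ω
I = V / R_total = 219 / 24.99 = 8.762 A
The full supply current passes through R1: P = I²R.
P_R1 = (8.762)² × 22.1 = 1697 W

1700 W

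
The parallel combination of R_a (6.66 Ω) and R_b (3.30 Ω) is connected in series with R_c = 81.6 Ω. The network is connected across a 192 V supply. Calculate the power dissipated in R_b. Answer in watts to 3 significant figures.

Reduce the parallel combination to a single R_p; the circuit then becomes R_p in series with the remaining resistor.
R_p = (6.66×3.30)/(6.66+3.30) = 2.207 Ω
R_total = R_p + 81.6 = 2.207 + 81.6 = 83.81 Ω
I = V / R_total = 192 / 83.81 = 2.291 A
Voltage across the parallel pair: V_p = I × R_p = 2.291 × 2.207 = 5.055 V
Use P = V²/R for R_b with V = V_p.
P_R_b = (5.055)² / 3.30 = 7.744 W

7.74 W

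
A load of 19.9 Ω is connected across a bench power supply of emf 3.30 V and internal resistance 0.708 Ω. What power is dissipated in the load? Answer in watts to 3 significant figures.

0.510 W

Load and internal resistance form a series loop — compute the loop current, then the load power via I²R.
I = ε / (r + R) = 3.30 / (0.708 + 19.9) = 0.1601 A
P_load = I² R = (0.1601)² × 19.9 = 0.5103 W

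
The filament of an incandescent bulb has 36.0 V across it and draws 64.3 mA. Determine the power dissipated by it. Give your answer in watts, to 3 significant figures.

Since both terminal voltage and current are stated, P = V I gives the power in one step.
P = 36.0 V × 0.06430 A = 2.315 W

2.31 W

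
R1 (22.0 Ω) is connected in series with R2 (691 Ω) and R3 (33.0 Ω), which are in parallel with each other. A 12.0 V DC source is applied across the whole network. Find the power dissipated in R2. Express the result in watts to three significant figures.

Replace R2 and R3 with their parallel equivalent so the circuit becomes R1 in series with R_p.
R_p = (691×33.0)/(691+33.0) = 31.50 Ω
R_total = 22.0 + 31.50 = 53.50 Ω
I = V / R_total = 12.0 / 53.50 = 0.2243 A
Voltage across the parallel pair: V_p = I × R_p = 0.2243 × 31.50 = 7.065 V
R2 is across V_p, so use P = V²/R for that branch.
P_R2 = (7.065)² / 691 = 0.07224 W

0.0722 W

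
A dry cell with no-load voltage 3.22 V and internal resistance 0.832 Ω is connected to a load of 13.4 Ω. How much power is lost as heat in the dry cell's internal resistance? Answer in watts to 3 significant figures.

Internal loss is I²r, with I set by the total series resistance r+R.
I = ε / (r + R) = 3.22 / (0.832 + 13.4) = 0.2263 A
P_int = I² r = (0.2263)² × 0.832 = 0.04259 W

0.0426 W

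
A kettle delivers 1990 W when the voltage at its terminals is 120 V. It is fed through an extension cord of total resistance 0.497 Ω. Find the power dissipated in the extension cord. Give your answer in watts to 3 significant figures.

Only the current and the line resistance are needed for the I²R loss.
I = P / V = 1990 / 120 = 16.58 A through the extension cord.
P_line = I² R_line = (16.58)² × 0.497 = 136.7 W

137 W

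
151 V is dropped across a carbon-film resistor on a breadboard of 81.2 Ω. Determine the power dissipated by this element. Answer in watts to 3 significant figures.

281 W

With V across and R both known, P = V²/R gives the dissipation directly.
P = (151 V)² / 81.2 Ω = 280.8 W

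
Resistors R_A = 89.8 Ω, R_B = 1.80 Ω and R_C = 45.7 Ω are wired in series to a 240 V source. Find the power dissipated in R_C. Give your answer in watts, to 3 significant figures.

140 W

Since the resistors are in series they all carry the loop current I = V/R_total; the power in any one is I²R.
R_total = 89.8 + 1.80 + 45.7 = 137.3 Ω
I = V / R_total = 240 / 137.3 = 1.748 A
P_R_C = I² × R_C = (1.748)² × 45.7 = 139.6 W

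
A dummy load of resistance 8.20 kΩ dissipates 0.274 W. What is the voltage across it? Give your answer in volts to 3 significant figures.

From P = V I = I²R = V²/R, with the two given quantities we get V = √(P R).
V = √(0.274 × 8200) = 47.40 V

47.4 V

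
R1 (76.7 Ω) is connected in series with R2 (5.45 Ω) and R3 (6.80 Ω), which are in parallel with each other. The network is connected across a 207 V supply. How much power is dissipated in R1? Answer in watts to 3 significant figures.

Reduce the parallel pair to R_p first; the network is then a simple series string.
R_p = (5.45×6.80)/(5.45+6.80) = 3.025 Ω
R_total = 76.7 + 3.025 = 79.73 Ω
I = V / R_total = 207 / 79.73 = 2.596 A
The full supply current passes through R1: P = I²R.
P_R1 = (2.596)² × 76.7 = 517.1 W

517 W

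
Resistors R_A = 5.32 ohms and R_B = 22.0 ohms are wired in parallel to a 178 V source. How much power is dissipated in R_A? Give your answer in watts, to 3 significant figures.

5960 W

The supply voltage appears across each parallel branch — just use P = V²/R_A.
P_R_A = V² / R_A = (178)² / 5.32 Ω = 5956 W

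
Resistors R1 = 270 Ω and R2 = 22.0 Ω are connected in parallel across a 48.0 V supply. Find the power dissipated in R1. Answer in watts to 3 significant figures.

8.53 W

Each parallel branch sees the full supply voltage, so P = V²/R applies directly to the target branch.
P_R1 = V² / R1 = (48.0)² / 270 Ω = 8.533 W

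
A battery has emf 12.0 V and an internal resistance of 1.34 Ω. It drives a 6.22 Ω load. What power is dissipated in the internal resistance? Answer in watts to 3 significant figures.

3.38 W

The internal resistance carries the same current as the load; P_int = I²r.
I = ε / (r + R) = 12.0 / (1.34 + 6.22) = 1.587 A
P_int = I² r = (1.587)² × 1.34 = 3.376 W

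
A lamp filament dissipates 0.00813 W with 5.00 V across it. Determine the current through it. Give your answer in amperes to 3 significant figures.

Inverting the appropriate power form: I = P / V.
I = 0.00813 / 5.00 = 0.001626 A

0.00163 A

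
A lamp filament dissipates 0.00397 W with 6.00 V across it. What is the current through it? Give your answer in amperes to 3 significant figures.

0.000662 A

The two known quantities fix the third via I = P / V.
I = 0.00397 / 6.00 = 0.0006617 A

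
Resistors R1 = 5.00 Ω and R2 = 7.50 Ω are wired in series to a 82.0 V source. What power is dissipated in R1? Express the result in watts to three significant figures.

215 W

In a series string the same current flows through every resistor — find that current, then P = I²R for the one we want.
R_total = 5.00 + 7.50 = 12.50 Ω
I = V / R_total = 82.0 / 12.50 = 6.560 A
P_R1 = I² × R1 = (6.560)² × 5.00 = 215.2 W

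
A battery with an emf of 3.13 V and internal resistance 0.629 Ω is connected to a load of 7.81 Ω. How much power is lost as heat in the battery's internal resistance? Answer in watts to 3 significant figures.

0.0865 W

r is in series with the load, so it carries the full circuit current — the loss in it is I²r.
I = ε / (r + R) = 3.13 / (0.629 + 7.81) = 0.3709 A
P_int = I² r = (0.3709)² × 0.629 = 0.08653 W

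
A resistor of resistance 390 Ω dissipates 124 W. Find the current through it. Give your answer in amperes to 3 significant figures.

The two known quantities fix the third via I = √(P / R).
I = √(124 / 390) = 0.5639 A

0.564 A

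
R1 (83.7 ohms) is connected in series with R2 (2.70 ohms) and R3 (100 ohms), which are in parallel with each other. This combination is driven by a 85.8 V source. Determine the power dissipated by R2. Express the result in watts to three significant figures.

2.53 W

Replace R2 and R3 with their parallel equivalent so the circuit becomes R1 in series with R_p.
R_p = (2.70×100)/(2.70+100) = 2.629 Ω
R_total = 83.7 + 2.629 = 86.33 Ω
I = V / R_total = 85.8 / 86.33 = 0.9939 A
Voltage across the parallel pair: V_p = I × R_p = 0.9939 × 2.629 = 2.613 V
R2 sees V_p directly, so P = V_p² / R2.
P_R2 = (2.613)² / 2.70 = 2.529 W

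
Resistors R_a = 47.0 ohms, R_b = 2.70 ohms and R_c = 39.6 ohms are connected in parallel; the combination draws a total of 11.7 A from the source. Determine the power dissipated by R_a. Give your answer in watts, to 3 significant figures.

Only the total current is stated, so first find the parallel equivalent to get the voltage across the combination.
1/R_eq = 1/47.0 + 1/2.70 + 1/39.6 ⇒ R_eq = 2.399 Ω
V = I_total × R_eq = 11.70 × 2.399 = 28.06 V
P_R_a = V² / R_a = (28.06)² / 47.0 = 16.76 W

16.8 W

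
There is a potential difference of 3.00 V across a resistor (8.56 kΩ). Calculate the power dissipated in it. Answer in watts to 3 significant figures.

With V across and R both known, P = V²/R gives the dissipation directly.
P = (3.00 V)² / 8560 Ω = 0.001051 W

0.00105 W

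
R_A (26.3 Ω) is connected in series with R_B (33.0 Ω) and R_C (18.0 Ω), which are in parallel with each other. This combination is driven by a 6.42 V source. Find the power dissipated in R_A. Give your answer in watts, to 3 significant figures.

0.753 W

Reduce the parallel pair to R_p first; the network is then a simple series string.
R_p = (33.0×18.0)/(33.0+18.0) = 11.65 Ω
R_total = 26.3 + 11.65 = 37.95 Ω
I = V / R_total = 6.42 / 37.95 = 0.1692 A
R_A is in the main series path, so its power is I²R_A.
P_R_A = (0.1692)² × 26.3 = 0.7528 W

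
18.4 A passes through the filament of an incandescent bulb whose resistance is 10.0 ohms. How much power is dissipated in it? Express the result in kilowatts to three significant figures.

Current and resistance are given, so P = I²R is the direct form.
P = (18.40 A)² × 10.0 Ω = 3386 W

3.39 kW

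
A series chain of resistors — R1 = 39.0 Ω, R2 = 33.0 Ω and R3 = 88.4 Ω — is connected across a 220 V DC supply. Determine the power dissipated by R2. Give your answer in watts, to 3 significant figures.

Since the resistors are in series they all carry the loop current I = V/R_total; the power in any one is I²R.
R_total = 39.0 + 33.0 + 88.4 = 160.4 Ω
I = V / R_total = 220 / 160.4 = 1.372 A
P_R2 = I² × R2 = (1.372)² × 33.0 = 62.08 W

62.1 W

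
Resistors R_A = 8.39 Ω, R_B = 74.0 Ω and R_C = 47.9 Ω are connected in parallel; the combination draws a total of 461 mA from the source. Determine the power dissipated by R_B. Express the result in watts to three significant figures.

0.122 W

The branches share the same voltage, but only the total current is given — find V from the equivalent resistance first.
1/R_eq = 1/8.39 + 1/74.0 + 1/47.9 ⇒ R_eq = 6.511 Ω
V = I_total × R_eq = 0.4610 × 6.511 = 3.002 V
P_R_B = V² / R_B = (3.002)² / 74.0 = 0.1218 W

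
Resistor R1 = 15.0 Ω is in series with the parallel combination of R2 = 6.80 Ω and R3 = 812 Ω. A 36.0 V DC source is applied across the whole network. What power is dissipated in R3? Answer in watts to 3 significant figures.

First combine the parallel branches into one equivalent R_p, then R1 + R_p is a series pair.
R_p = (6.80×812)/(6.80+812) = 6.744 Ω
R_total = 15.0 + 6.744 = 21.74 Ω
I = V / R_total = 36.0 / 21.74 = 1.656 A
Voltage across the parallel pair: V_p = I × R_p = 1.656 × 6.744 = 11.17 V
R3 is across V_p, so use P = V²/R for that branch.
P_R3 = (11.17)² / 812 = 0.1535 W

0.154 W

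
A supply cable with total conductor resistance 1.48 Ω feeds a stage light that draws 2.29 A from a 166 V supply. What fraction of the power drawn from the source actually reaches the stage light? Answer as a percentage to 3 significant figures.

The supply cable carries the full 2.29 A.
P_line = I² R_line = (2.290)² × 1.48 = 7.761 W
P_source = V I = 166 × 2.290 = 380.1 W; P_load = 372.4 W
η = P_load / P_source = 372.4 / 380.1 = 0.9796

98.0 %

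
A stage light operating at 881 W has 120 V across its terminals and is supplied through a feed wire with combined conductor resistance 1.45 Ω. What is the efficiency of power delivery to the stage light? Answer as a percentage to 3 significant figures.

I = P / V = 881 / 120 = 7.342 A through the feed wire.
P_line = I² R_line = (7.342)² × 1.45 = 78.16 W
P_source = P_load + P_line = 881.0 + 78.16 = 959.2 W
η = P_load / P_source = 881.0 / 959.2 = 0.9185

91.9 %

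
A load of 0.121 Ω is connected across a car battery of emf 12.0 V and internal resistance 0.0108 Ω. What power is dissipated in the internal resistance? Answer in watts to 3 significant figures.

89.5 W

The internal resistance carries the same current as the load; P_int = I²r.
I = ε / (r + R) = 12.0 / (0.0108 + 0.121) = 91.05 A
P_int = I² r = (91.05)² × 0.0108 = 89.53 W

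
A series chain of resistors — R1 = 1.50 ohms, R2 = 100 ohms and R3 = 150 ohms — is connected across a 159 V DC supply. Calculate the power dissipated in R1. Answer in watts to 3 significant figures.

Every series element carries the same I. Get I from the total resistance, then P = I² × R1.
R_total = 1.50 + 100 + 150 = 251.5 Ω
I = V / R_total = 159 / 251.5 = 0.6322 A
P_R1 = I² × R1 = (0.6322)² × 1.50 = 0.5995 W

0.600 W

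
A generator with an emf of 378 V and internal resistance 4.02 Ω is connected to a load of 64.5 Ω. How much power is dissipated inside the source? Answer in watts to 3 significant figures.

The source's internal resistance is just another series element carrying I; its dissipation is I²r.
I = ε / (r + R) = 378 / (4.02 + 64.5) = 5.517 A
P_int = I² r = (5.517)² × 4.02 = 122.3 W

122 W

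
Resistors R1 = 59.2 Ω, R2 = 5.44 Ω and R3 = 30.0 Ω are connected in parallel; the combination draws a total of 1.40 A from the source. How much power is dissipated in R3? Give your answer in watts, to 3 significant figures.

Parallel branches share V, not I — compute V via R_eq, then use V²/R for the target branch.
1/R_eq = 1/59.2 + 1/5.44 + 1/30.0 ⇒ R_eq = 4.273 Ω
V = I_total × R_eq = 1.400 × 4.273 = 5.982 V
P_R3 = V² / R3 = (5.982)² / 30.0 = 1.193 W

1.19 W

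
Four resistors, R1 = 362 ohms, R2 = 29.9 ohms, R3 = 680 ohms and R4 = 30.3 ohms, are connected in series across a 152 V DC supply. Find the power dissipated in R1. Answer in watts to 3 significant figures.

6.88 W

Since the resistors are in series they all carry the loop current I = V/R_total; the power in any one is I²R.
R_total = 362 + 29.9 + 680 + 30.3 = 1102 Ω
I = V / R_total = 152 / 1102 = 0.1379 A
P_R1 = I² × R1 = (0.1379)² × 362 = 6.885 W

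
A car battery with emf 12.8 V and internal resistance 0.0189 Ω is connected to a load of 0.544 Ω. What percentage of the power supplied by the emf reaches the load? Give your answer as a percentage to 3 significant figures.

96.6 %

Efficiency is P_load / P_total. With a series r and R sharing the same I, P = I²R for each, so η = R/(R+r).
η = R / (R + r) = 0.544 / (0.544 + 0.0189) = 0.9664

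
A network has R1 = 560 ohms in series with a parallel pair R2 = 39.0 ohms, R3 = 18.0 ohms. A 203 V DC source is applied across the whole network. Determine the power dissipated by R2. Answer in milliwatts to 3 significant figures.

489 mW

Replace R2 and R3 with their parallel equivalent so the circuit becomes R1 in series with R_p.
R_p = (39.0×18.0)/(39.0+18.0) = 12.32 Ω
R_total = 560 + 12.32 = 572.3 Ω
I = V / R_total = 203 / 572.3 = 0.3547 A
Voltage across the parallel pair: V_p = I × R_p = 0.3547 × 12.32 = 4.368 V
R2 sees V_p directly, so P = V_p² / R2.
P_R2 = (4.368)² / 39.0 = 0.4893 W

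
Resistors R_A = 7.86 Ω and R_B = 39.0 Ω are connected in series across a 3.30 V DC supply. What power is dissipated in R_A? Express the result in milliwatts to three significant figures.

39.0 mW

Every series element carries the same I. Get I from the total resistance, then P = I² × R_A.
R_total = 7.86 + 39.0 = 46.86 Ω
I = V / R_total = 3.30 / 46.86 = 0.07042 A
P_R_A = I² × R_A = (0.07042)² × 7.86 = 0.03898 W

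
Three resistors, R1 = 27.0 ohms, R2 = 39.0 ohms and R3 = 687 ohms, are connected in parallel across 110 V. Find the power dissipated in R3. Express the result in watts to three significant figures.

Each parallel branch sees the full supply voltage, so P = V²/R applies directly to the target branch.
P_R3 = V² / R3 = (110)² / 687 Ω = 17.61 W

17.6 W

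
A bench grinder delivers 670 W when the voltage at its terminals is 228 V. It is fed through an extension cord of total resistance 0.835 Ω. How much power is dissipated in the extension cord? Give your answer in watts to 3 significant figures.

Only the current and the line resistance are needed for the I²R loss.
I = P / V = 670 / 228 = 2.939 A through the extension cord.
P_line = I² R_line = (2.939)² × 0.835 = 7.211 W

7.21 W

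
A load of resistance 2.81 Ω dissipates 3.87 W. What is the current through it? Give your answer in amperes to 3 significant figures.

The two known quantities fix the third via I = √(P / R).
I = √(3.87 / 2.81) = 1.174 A

1.17 A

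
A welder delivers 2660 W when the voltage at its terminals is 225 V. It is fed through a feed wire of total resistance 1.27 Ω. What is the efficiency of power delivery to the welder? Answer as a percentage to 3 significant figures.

93.7 %

I = P / V = 2660 / 225 = 11.82 A through the feed wire.
P_line = I² R_line = (11.82)² × 1.27 = 177.5 W
P_source = P_load + P_line = 2660 + 177.5 = 2838 W
η = P_load / P_source = 2660 / 2838 = 0.9374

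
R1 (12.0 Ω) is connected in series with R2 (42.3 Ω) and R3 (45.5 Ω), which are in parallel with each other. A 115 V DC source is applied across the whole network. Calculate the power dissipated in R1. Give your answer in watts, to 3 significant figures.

138 W

Collapse R2‖R3 to a single equivalent, reducing the network to two series elements.
R_p = (42.3×45.5)/(42.3+45.5) = 21.92 Ω
R_total = 12.0 + 21.92 = 33.92 Ω
I = V / R_total = 115 / 33.92 = 3.390 A
R1 carries the full series current, so P = I²R.
P_R1 = (3.390)² × 12.0 = 137.9 W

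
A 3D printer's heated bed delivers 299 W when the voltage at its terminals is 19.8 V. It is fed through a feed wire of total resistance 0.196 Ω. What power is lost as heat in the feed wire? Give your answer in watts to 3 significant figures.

Line loss is just I²R for the cable — we know both I and R_line directly.
I = P / V = 299 / 19.8 = 15.10 A through the feed wire.
P_line = I² R_line = (15.10)² × 0.196 = 44.70 W

44.7 W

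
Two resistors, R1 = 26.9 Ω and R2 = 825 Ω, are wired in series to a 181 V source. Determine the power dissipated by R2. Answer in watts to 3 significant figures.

37.2 W

Series elements share the same current, so find I first, then use P = I²R.
R_total = 26.9 + 825 = 851.9 Ω
I = V / R_total = 181 / 851.9 = 0.2125 A
P_R2 = I² × R2 = (0.2125)² × 825 = 37.24 W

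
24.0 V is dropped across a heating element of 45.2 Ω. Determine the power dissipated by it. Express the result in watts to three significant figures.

12.7 W

With V across and R both known, P = V²/R gives the dissipation directly.
P = (24.0 V)² / 45.2 Ω = 12.74 W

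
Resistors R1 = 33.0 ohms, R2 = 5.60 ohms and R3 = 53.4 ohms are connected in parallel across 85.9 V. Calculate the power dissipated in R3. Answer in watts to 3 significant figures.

138 W

Every branch has 85.9 V across it, so for R3 the power is simply V²/R.
P_R3 = V² / R3 = (85.9)² / 53.4 Ω = 138.2 W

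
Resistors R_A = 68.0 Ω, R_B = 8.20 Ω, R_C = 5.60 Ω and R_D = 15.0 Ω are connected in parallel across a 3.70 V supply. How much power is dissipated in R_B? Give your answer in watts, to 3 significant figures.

R_B sits directly across the source, so P = V²/R with V = 3.70 V.
P_R_B = V² / R_B = (3.70)² / 8.20 Ω = 1.670 W

1.67 W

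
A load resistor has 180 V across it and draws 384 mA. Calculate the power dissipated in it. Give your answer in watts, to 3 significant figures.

69.1 W

Since both terminal voltage and current are stated, P = V I gives the power in one step.
P = 180 V × 0.3840 A = 69.12 W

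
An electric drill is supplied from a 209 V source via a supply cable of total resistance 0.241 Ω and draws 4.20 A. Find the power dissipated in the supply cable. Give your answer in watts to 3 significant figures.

The supply cable is a series resistance carrying the load current; its dissipation is I²R_line.
The supply cable carries the full 4.20 A.
P_line = I² R_line = (4.200)² × 0.241 = 4.251 W

4.25 W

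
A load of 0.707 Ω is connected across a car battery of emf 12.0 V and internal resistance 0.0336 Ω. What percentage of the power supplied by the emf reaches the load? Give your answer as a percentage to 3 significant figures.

Efficiency is P_load / P_total. With a series r and R sharing the same I, P = I²R for each, so η = R/(R+r).
η = R / (R + r) = 0.707 / (0.707 + 0.0336) = 0.9546

95.5 %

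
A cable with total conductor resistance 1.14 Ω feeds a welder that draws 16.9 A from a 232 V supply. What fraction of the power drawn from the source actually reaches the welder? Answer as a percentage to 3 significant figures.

91.7 %

The cable carries the full 16.9 A.
P_line = I² R_line = (16.90)² × 1.14 = 325.6 W
P_source = V I = 232 × 16.90 = 3921 W; P_load = 3595 W
η = P_load / P_source = 3595 / 3921 = 0.9170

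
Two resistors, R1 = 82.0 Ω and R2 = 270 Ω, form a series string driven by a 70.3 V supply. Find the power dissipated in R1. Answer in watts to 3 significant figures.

The current is common to all series resistors; compute it, then apply P = I²R for the target.
R_total = 82.0 + 270 = 352.0 Ω
I = V / R_total = 70.3 / 352.0 = 0.1997 A
P_R1 = I² × R1 = (0.1997)² × 82.0 = 3.271 W

3.27 W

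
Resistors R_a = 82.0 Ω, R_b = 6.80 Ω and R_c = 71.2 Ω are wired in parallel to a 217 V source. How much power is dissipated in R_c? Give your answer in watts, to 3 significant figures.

R_c sits directly across the source, so P = V²/R with V = 217 V.
P_R_c = V² / R_c = (217)² / 71.2 Ω = 661.4 W

661 W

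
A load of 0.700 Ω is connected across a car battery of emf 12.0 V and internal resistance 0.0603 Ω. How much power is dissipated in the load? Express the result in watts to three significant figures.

Find the circuit current first, then P = I²R for the load (series elements share I).
I = ε / (r + R) = 12.0 / (0.0603 + 0.700) = 15.78 A
P_load = I² R = (15.78)² × 0.700 = 174.4 W

174 W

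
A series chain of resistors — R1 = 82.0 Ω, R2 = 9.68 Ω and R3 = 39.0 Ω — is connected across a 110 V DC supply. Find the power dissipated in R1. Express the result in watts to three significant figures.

Since the resistors are in series they all carry the loop current I = V/R_total; the power in any one is I²R.
R_total = 82.0 + 9.68 + 39.0 = 130.7 Ω
I = V / R_total = 110 / 130.7 = 0.8418 A
P_R1 = I² × R1 = (0.8418)² × 82.0 = 58.10 W

58.1 W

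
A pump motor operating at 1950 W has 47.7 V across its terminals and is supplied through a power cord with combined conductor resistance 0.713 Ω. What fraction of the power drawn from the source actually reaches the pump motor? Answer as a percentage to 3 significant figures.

62.1 %

I = P / V = 1950 / 47.7 = 40.88 A through the power cord.
P_line = I² R_line = (40.88)² × 0.713 = 1192 W
P_source = P_load + P_line = 1950 + 1192 = 3142 W
η = P_load / P_source = 1950 / 3142 = 0.6207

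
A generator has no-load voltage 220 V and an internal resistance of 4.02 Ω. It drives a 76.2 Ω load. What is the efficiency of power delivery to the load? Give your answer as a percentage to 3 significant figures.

95.0 %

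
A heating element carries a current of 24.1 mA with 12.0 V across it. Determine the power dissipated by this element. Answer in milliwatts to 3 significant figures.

289 mW

V and I are known directly — P = V I, no intermediate step needed.
P = 12.0 V × 0.02410 A = 0.2892 W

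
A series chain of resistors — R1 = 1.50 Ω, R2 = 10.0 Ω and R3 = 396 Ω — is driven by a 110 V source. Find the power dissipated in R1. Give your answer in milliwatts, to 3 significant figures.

109 mW

Series elements share the same current, so find I first, then use P = I²R.
R_total = 1.50 + 10.0 + 396 = 407.5 Ω
I = V / R_total = 110 / 407.5 = 0.2699 A
P_R1 = I² × R1 = (0.2699)² × 1.50 = 0.1093 W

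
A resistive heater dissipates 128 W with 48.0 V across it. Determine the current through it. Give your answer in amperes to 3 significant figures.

Rearranging the power relation for the two known quantities gives I = P / V.
I = 128 / 48.0 = 2.667 A

2.67 A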